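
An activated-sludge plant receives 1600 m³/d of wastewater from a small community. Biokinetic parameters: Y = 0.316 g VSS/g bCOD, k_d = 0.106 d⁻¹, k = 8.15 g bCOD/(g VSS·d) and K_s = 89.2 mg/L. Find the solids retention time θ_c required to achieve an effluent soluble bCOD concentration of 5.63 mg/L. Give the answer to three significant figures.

θ_c ≈ 21.3 d

From 1/θ_c = Y·k·S/(K_s + S) − k_d: Y·k·S/(K_s+S) = 0.316 × 8.15 × 5.63 / (89.2 + 5.63) = 0.1529 d⁻¹.
1/θ_c = 0.1529 − 0.106 = 0.04690 d⁻¹, so θ_c = 21.32 d.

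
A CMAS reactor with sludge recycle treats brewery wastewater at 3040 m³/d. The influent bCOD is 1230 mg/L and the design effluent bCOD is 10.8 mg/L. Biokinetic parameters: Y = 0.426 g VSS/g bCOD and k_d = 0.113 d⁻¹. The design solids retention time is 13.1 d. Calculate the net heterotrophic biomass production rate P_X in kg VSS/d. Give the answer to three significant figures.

P_X ≈ 637 kg VSS/d

Y_obs = Y / (1 + k_d θ_c) = 0.426 / (1 + 0.113 × 13.1) = 0.426 / 2.480 = 0.1718.
Mass of bCOD removed per day: Q(S₀ − S) = 3040 × 1219 g/m³ = 3706 kg/d.
So the net sludge growth is P_X = 0.1718 × 3706 = 636.6 kg VSS/d.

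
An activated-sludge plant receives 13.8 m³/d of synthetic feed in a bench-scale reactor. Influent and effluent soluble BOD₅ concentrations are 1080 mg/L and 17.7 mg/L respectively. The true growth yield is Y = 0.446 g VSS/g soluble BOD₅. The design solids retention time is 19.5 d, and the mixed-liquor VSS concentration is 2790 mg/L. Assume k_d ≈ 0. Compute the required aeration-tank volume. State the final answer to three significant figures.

V·X = Y·Q·ΔS·θ_c gives V = 0.446 × 13.8 × (1080 − 17.7) × 19.5 / 2790 = 45.70 m³.

V ≈ 45.7 m³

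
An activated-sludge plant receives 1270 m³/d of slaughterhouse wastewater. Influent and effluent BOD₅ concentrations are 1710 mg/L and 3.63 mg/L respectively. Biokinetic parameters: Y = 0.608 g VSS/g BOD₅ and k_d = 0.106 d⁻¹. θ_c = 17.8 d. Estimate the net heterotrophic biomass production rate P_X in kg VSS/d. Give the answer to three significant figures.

P_X ≈ 456 kg VSS/d

Observed yield with endogenous decay: Y_obs = Y / (1 + k_d·θ_c) = 0.608 / (1 + 0.106 × 17.8) = 0.608 / 2.887 = 0.2106 g VSS/g BOD₅.
ΔS = 1710 − 3.63 = 1706 mg/L, so the substrate removal rate is 1270 × 1706/1000 = 2167 kg BOD₅/d.
Net biomass production P_X = Y_obs × Q·(S₀ − S) = 0.2106 × 2167 = 456.4 kg VSS/d.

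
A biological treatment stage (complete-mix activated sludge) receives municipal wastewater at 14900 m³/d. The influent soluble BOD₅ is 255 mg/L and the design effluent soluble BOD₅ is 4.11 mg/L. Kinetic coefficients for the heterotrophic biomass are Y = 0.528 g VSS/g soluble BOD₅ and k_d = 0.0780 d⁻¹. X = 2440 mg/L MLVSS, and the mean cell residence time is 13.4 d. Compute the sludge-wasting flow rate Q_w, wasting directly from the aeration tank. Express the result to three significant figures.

Q_w ≈ 396 m³/d

From the SRT design equation V = Y Q (S₀−S) θ_c / [X (1 + k_d θ_c)] = 0.528 × 14900 × (255 − 4.11) × 13.4 / [2440 × (1 + 0.0780 × 13.4)] = 2.64×10^7 / 4990 = 5300 m³.
With mixed-liquor wasting, θ_c = V/Q_w, so Q_w = V/θ_c = 5300/13.4 = 395.5 m³/d.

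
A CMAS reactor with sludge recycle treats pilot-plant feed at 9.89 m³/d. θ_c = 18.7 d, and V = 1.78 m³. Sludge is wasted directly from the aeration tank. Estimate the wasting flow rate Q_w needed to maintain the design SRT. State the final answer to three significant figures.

Wasting from the aeration tank: Q_w = V / θ_c = 1.780 / 18.7 = 0.09519 m³/d.

Q_w ≈ 0.0952 m³/d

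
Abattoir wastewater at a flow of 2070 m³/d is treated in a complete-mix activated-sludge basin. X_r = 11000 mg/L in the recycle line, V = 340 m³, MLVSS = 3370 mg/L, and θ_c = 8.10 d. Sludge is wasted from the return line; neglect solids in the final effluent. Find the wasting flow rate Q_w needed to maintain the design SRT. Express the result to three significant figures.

Q_w ≈ 12.9 m³/d

θ_c = V·X/(Q_w·X_r) when wasting from the recycle, so Q_w = V·X/(θ_c·X_r) = 340.0 × 3370 / (8.10 × 11000) = 12.86 m³/d.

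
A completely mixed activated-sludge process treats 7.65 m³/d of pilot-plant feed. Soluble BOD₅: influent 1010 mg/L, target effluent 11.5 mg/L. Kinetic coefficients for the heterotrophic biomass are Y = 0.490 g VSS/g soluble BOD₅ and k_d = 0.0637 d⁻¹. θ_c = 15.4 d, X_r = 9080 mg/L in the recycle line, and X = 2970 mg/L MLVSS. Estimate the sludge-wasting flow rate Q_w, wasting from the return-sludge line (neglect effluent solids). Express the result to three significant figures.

Rearranging the biomass balance for a CMAS with decay, V = Y·Q·ΔS·θ_c / [X·(1+k_d θ_c)] = 0.490 × 7.65 × (1010 − 11.5) × 15.4 / [2970 × (1 + 0.0637 × 15.4)] = 5.76×10^4 / 5884 = 9.797 m³.
Q_w = (V·X)/(θ_c X_r) = 9.797 × 2970 / (15.4 × 9080) = 0.2081 m³/d.

Q_w ≈ 0.208 m³/d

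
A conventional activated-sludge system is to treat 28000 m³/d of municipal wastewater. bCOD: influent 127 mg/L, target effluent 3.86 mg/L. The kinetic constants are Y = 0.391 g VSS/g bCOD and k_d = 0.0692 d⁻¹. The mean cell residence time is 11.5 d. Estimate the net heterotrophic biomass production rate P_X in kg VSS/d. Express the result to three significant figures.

Y_obs = Y / (1 + k_d θ_c) = 0.391 / (1 + 0.0692 × 11.5) = 0.391 / 1.796 = 0.2177.
Substrate removed = Q·(S₀ − S) = 28000 m³/d × (127 − 3.86) g/m³ = 3.45×10^6 g/d = 3448 kg/d.
So the net sludge growth is P_X = 0.2177 × 3448 = 750.7 kg VSS/d.

P_X ≈ 751 kg VSS/d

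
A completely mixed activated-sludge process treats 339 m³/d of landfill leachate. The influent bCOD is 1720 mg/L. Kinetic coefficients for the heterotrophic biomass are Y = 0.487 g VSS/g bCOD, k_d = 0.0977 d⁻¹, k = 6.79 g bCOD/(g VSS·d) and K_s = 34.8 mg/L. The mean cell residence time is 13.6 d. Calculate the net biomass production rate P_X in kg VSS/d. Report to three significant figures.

Effluent substrate depends only on kinetics and SRT: S = K_s(1 + k_d θ_c) / [θ_c(Yk − k_d) − 1] = 34.8 × (1 + 0.0977 × 13.6) / [13.6 × (0.487 × 6.79 − 0.0977) − 1] = 81.04 / 42.64 = 1.900 mg/L.
Correct the yield for decay: Y_obs = Y/(1 + k_d θ_c) = 0.487 / (1 + 0.0977 × 13.6) = 0.487 / 2.329 = 0.2091.
Substrate removed = Q·(S₀ − S) = 339 m³/d × (1720 − 1.90) g/m³ = 5.82×10^5 g/d = 582.4 kg/d.
Net biomass production P_X = Y_obs × Q·(S₀ − S) = 0.2091 × 582.4 = 121.8 kg VSS/d.

P_X ≈ 122 kg VSS/d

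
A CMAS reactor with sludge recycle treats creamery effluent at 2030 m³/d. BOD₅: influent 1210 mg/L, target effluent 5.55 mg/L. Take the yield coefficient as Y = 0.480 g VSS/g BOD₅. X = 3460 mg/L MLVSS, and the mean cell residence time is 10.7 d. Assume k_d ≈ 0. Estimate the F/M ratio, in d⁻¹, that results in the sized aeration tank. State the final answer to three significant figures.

V·X = Y·Q·ΔS·θ_c gives V = 0.480 × 2030 × (1210 − 5.55) × 10.7 / 3460 = 3629 m³.
F/M = applied load / biomass = Q·S₀/(V·X) = 2030 × 1210 / (3629 × 3460) = 0.1956 d⁻¹.

F/M ≈ 0.196 d⁻¹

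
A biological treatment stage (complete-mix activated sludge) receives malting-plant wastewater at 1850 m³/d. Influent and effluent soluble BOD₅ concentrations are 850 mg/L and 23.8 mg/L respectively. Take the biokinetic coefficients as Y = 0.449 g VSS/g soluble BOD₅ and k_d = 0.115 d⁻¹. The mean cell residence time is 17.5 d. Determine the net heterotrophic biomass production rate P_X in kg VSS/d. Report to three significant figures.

The observed yield is Y_obs = Y/(1 + k_d·θ_c) = 0.449 / (1 + 0.115 × 17.5) = 0.449 / 3.013 = 0.1490 g VSS per g soluble BOD₅ removed.
ΔS = 850 − 23.8 = 826.2 mg/L, so the substrate removal rate is 1850 × 826.2/1000 = 1528 kg soluble BOD₅/d.
P_X = Y_obs · Q(S₀ − S) = 0.1490 × 1528 = 227.8 kg VSS/d.

P_X ≈ 228 kg VSS/d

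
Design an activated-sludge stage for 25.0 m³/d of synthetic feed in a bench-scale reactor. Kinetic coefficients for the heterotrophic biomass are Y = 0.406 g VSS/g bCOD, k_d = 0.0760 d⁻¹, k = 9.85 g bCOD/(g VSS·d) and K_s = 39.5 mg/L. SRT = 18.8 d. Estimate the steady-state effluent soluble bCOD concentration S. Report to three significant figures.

From the Monod/SRT balance for a CMAS, S = K_s·(1+k_d θ_c)/[θ_c·(Y k − k_d) − 1] = 39.5 × (1 + 0.0760 × 18.8) / [18.8 × (0.406 × 9.85 − 0.0760) − 1] = 95.94 / 72.75 = 1.319 mg/L.

S ≈ 1.32 mg/L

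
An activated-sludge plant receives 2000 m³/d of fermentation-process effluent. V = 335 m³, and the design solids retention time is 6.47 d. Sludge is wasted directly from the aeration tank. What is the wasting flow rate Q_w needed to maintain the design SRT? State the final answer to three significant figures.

Q_w ≈ 51.8 m³/d

With mixed-liquor wasting, θ_c = V/Q_w, so Q_w = V/θ_c = 335.0/6.47 = 51.78 m³/d.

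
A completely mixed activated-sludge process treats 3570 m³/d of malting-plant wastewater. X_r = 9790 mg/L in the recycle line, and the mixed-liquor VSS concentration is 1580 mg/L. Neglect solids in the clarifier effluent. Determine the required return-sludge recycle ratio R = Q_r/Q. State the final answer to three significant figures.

R ≈ 0.192

Mass balance around the secondary clarifier (neglecting effluent solids): R = X / (X_r − X) = 1580 / (9790 − 1580) = 0.1924.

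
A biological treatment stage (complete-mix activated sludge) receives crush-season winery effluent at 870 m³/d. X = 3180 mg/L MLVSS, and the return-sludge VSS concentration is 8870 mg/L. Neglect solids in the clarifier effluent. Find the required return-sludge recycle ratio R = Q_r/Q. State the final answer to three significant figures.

R ≈ 0.559

Solids balance on the clarifier gives (1+R)X = R·X_r, so R = X/(X_r − X) = 3180 / (8870 − 3180) = 0.5589.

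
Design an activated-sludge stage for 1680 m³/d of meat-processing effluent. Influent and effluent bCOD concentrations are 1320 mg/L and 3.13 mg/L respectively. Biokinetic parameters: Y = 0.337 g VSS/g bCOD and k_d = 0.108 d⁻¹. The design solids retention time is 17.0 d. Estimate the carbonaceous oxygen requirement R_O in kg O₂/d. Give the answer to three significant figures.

R_O ≈ 1840 kg O₂/d

The observed yield is Y_obs = Y/(1 + k_d·θ_c) = 0.337 / (1 + 0.108 × 17.0) = 0.337 / 2.836 = 0.1188 g VSS per g bCOD removed.
ΔS = 1320 − 3.13 = 1317 mg/L, so the substrate removal rate is 1680 × 1317/1000 = 2212 kg bCOD/d.
P_X = Y_obs·Q·(S₀ − S) = 0.1188 × 2212 = 262.9 kg VSS/d.
Carbonaceous O₂ demand = substrate oxidised − cell-mass equivalent = 2212 − 1.42 × 262.9 = 1839 kg O₂/d.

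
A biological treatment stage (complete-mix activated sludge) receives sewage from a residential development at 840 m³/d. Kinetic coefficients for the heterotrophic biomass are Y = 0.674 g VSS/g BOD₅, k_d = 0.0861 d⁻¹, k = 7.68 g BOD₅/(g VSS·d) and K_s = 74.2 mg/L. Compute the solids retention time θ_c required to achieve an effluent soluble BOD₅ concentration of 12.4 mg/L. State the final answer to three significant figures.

At the target effluent, Y k S/(K_s+S) = 0.674×7.68×12.4/86.60 = 0.7412 d⁻¹.
θ_c = 1/(μ − k_d) = 1/(0.7412 − 0.0861) = 1/0.6551 = 1.527 d.

θ_c ≈ 1.53 d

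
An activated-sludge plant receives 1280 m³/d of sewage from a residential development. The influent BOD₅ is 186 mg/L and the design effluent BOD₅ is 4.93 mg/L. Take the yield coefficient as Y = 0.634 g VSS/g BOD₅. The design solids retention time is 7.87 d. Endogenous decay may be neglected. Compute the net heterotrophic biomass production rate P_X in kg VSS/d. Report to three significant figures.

No decay correction is needed, so Y_obs = Y = 0.634.
Substrate removed = Q·(S₀ − S) = 1280 m³/d × (186 − 4.93) g/m³ = 2.32×10^5 g/d = 231.8 kg/d.
Net biomass production P_X = Y_obs × Q·(S₀ − S) = 0.6340 × 231.8 = 146.9 kg VSS/d.

P_X ≈ 147 kg VSS/d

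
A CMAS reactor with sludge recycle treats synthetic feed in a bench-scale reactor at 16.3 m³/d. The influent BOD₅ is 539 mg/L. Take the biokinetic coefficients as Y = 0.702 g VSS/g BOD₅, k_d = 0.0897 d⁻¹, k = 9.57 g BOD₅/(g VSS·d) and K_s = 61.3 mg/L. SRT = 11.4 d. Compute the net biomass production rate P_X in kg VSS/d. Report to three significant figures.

P_X ≈ 3.04 kg VSS/d

From the Monod/SRT balance for a CMAS, S = K_s·(1+k_d θ_c)/[θ_c·(Y k − k_d) − 1] = 61.3 × (1 + 0.0897 × 11.4) / [11.4 × (0.702 × 9.57 − 0.0897) − 1] = 124.0 / 74.56 = 1.663 mg/L.
Y_obs = Y / (1 + k_d θ_c) = 0.702 / (1 + 0.0897 × 11.4) = 0.702 / 2.023 = 0.3471.
Mass of BOD₅ removed per day: Q(S₀ − S) = 16.3 × 537.3 g/m³ = 8.759 kg/d.
Net biomass production P_X = Y_obs × Q·(S₀ − S) = 0.3471 × 8.759 = 3.040 kg VSS/d.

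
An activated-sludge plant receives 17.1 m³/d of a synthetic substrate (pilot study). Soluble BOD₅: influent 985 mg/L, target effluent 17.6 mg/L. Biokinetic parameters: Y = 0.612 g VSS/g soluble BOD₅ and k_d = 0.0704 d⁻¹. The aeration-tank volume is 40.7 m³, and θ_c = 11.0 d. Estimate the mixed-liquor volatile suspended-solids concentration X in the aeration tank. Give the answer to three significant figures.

X ≈ 1540 mg/L

X = Y·Q·ΔS·θ_c / [V·(1 + k_d θ_c)] = 0.612 × 17.1 × (985 − 17.6) × 11.0 / [40.7 × (1 + 0.0704 × 11.0)] = 1542 mg/L.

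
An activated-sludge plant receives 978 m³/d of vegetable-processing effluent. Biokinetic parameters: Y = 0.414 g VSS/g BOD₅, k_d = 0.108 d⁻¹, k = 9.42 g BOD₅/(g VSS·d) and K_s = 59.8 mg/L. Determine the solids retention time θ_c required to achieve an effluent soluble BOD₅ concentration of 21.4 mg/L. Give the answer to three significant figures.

From 1/θ_c = Y·k·S/(K_s + S) − k_d: Y·k·S/(K_s+S) = 0.414 × 9.42 × 21.4 / (59.8 + 21.4) = 1.028 d⁻¹.
1/θ_c = 1.028 − 0.108 = 0.9198 d⁻¹, so θ_c = 1.087 d.

θ_c ≈ 1.09 d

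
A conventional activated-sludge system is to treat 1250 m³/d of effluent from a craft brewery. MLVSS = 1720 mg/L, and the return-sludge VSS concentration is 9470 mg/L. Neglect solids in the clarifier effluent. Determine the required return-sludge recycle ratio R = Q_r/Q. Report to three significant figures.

R ≈ 0.222

Mass balance around the secondary clarifier (neglecting effluent solids): R = X / (X_r − X) = 1720 / (9470 − 1720) = 0.2219.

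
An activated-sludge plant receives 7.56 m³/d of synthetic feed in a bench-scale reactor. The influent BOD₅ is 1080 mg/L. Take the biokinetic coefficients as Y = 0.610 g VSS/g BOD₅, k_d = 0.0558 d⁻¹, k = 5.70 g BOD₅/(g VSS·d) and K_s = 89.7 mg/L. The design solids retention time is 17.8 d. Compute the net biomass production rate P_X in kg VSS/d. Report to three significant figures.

For a completely mixed reactor with recycle the Lawrence–McCarty relation gives S = K_s·(1 + k_d·θ_c) / [θ_c·(Y·k − k_d) − 1] = 89.7 × (1 + 0.0558 × 17.8) / [17.8 × (0.610 × 5.70 − 0.0558) − 1] = 178.8 / 59.90 = 2.985 mg/L.
Observed yield with endogenous decay: Y_obs = Y / (1 + k_d·θ_c) = 0.610 / (1 + 0.0558 × 17.8) = 0.610 / 1.993 = 0.3060 g VSS/g BOD₅.
Q·(S₀ − S) = 7.56 × (1080 − 2.99) × 10⁻³ = 8.142 kg/d removed.
So the net sludge growth is P_X = 0.3060 × 8.142 = 2.492 kg VSS/d.

P_X ≈ 2.49 kg VSS/d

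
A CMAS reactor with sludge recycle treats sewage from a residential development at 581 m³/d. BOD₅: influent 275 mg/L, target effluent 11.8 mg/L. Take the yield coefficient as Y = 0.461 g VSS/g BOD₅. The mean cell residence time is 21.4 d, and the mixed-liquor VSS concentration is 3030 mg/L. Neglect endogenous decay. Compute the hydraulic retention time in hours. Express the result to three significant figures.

V·X = Y·Q·ΔS·θ_c gives V = 0.461 × 581 × (275 − 11.8) × 21.4 / 3030 = 497.9 m³.
HRT = V/Q = 497.9 m³ / 581 m³·d⁻¹ = 0.8570 d × 24 = 20.57 h.

τ ≈ 20.6 h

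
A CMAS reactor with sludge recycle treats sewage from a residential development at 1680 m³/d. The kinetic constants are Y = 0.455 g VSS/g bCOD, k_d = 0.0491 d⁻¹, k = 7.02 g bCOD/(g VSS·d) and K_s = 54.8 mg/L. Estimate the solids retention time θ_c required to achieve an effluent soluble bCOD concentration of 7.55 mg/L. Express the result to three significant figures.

Specific growth rate at S = 7.55 mg/L: μ = YkS/(K_s+S) = 0.455·7.02·7.55/(54.8+7.55) = 0.3868 d⁻¹.
1/θ_c = 0.3868 − 0.0491 = 0.3377 d⁻¹, so θ_c = 2.961 d.

θ_c ≈ 2.96 d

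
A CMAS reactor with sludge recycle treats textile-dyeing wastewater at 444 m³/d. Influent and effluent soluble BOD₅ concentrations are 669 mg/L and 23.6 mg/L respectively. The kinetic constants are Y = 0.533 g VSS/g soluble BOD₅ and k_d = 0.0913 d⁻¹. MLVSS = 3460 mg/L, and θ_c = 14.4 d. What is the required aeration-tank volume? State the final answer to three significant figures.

Rearranging the biomass balance for a CMAS with decay, V = Y·Q·ΔS·θ_c / [X·(1+k_d θ_c)] = 0.533 × 444 × (669 − 23.6) × 14.4 / [3460 × (1 + 0.0913 × 14.4)] = 2.2×10^6 / 8009 = 274.6 m³.

V ≈ 275 m³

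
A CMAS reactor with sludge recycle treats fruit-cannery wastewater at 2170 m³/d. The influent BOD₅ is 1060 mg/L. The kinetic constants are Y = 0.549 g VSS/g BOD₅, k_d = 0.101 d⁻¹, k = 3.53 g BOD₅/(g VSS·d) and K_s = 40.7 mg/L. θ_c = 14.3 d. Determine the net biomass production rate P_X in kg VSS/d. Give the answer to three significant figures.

For a completely mixed reactor with recycle the Lawrence–McCarty relation gives S = K_s·(1 + k_d·θ_c) / [θ_c·(Y·k − k_d) − 1] = 40.7 × (1 + 0.101 × 14.3) / [14.3 × (0.549 × 3.53 − 0.101) − 1] = 99.48 / 25.27 = 3.937 mg/L.
Y_obs = Y / (1 + k_d θ_c) = 0.549 / (1 + 0.101 × 14.3) = 0.549 / 2.444 = 0.2246.
Q·(S₀ − S) = 2170 × (1060 − 3.94) × 10⁻³ = 2292 kg/d removed.
So the net sludge growth is P_X = 0.2246 × 2292 = 514.7 kg VSS/d.

P_X ≈ 515 kg VSS/d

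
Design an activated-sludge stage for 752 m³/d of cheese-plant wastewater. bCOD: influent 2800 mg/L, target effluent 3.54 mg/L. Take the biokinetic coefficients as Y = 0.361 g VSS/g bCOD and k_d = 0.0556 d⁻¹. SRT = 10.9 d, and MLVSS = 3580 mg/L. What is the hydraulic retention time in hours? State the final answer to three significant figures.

Steady-state biomass mass balance: V·X·(1 + k_d·θ_c) = Y·Q·(S₀ − S)·θ_c, so V = 0.361 × 752 × (2800 − 3.54) × 10.9 / [3580 × (1 + 0.0556 × 10.9)] = 8.27×10^6 / 5750 = 1439 m³.
τ = V/Q = 1439/752 = 1.914 d, or 45.93 h.

τ ≈ 45.9 h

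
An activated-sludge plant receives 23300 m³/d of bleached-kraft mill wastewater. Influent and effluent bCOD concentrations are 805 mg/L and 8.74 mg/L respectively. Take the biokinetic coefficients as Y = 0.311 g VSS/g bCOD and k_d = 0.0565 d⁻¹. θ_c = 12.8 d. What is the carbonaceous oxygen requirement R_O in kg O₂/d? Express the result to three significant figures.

R_O ≈ 13800 kg O₂/d

Y_obs = Y / (1 + k_d θ_c) = 0.311 / (1 + 0.0565 × 12.8) = 0.311 / 1.723 = 0.1805.
Mass of bCOD removed per day: Q(S₀ − S) = 23300 × 796.3 g/m³ = 18553 kg/d.
Biomass synthesised: P_X = Y_obs × 18553 = 3348 kg VSS/d.
R_O = Q·ΔS − 1.42 P_X = 18553 − 4755 = 13798 kg O₂/d.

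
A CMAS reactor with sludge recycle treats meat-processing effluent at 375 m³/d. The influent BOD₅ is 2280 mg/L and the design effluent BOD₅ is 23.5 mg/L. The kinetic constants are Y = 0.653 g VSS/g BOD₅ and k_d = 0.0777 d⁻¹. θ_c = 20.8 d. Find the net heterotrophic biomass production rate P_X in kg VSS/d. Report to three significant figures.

P_X ≈ 211 kg VSS/d

Y_obs = Y / (1 + k_d θ_c) = 0.653 / (1 + 0.0777 × 20.8) = 0.653 / 2.616 = 0.2496.
Substrate removed = Q·(S₀ − S) = 375 m³/d × (2280 − 23.5) g/m³ = 8.46×10^5 g/d = 846.2 kg/d.
Net biomass production P_X = Y_obs × Q·(S₀ − S) = 0.2496 × 846.2 = 211.2 kg VSS/d.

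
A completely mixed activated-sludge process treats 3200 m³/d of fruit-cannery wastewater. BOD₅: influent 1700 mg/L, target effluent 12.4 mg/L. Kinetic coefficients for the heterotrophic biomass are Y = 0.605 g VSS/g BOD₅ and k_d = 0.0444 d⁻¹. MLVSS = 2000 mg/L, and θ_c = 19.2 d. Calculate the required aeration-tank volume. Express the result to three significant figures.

From the SRT design equation V = Y Q (S₀−S) θ_c / [X (1 + k_d θ_c)] = 0.605 × 3200 × (1700 − 12.4) × 19.2 / [2000 × (1 + 0.0444 × 19.2)] = 6.27×10^7 / 3705 = 16931 m³.

V ≈ 16900 m³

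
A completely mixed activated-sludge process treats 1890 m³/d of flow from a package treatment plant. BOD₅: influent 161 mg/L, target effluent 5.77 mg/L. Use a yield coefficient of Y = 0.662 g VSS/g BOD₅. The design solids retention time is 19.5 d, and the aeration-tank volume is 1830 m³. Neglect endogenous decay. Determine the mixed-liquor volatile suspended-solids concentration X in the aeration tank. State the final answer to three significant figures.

X ≈ 2070 mg/L

X = Y·Q·ΔS·θ_c / V = 0.662 × 1890 × (161 − 5.77) × 19.5 / 1830 = 2070 mg/L.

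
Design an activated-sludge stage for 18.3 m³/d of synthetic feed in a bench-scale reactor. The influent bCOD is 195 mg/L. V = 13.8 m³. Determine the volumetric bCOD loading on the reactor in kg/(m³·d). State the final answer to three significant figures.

L_v ≈ 0.259 kg bCOD/(m³·d)

Applied bCOD load per unit volume = Q·S₀/V = (18.3 × 195/1000)/13.80 = 0.2586 kg bCOD·m⁻³·d⁻¹.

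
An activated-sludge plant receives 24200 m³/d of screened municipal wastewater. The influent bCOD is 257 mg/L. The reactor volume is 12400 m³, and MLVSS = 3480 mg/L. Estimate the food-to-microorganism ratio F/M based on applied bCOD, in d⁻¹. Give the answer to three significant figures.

F/M ≈ 0.144 d⁻¹

Food-to-microorganism ratio F/M = Q S₀ / (V X) = 24200 × 257 / (12400 × 3480) = 0.1441 d⁻¹.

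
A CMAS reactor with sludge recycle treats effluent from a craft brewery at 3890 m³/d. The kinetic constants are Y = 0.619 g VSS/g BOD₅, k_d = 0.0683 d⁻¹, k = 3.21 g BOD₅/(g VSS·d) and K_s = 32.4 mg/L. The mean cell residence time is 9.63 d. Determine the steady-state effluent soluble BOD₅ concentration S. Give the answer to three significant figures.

For a completely mixed reactor with recycle the Lawrence–McCarty relation gives S = K_s·(1 + k_d·θ_c) / [θ_c·(Y·k − k_d) − 1] = 32.4 × (1 + 0.0683 × 9.63) / [9.63 × (0.619 × 3.21 − 0.0683) − 1] = 53.71 / 17.48 = 3.073 mg/L.

S ≈ 3.07 mg/L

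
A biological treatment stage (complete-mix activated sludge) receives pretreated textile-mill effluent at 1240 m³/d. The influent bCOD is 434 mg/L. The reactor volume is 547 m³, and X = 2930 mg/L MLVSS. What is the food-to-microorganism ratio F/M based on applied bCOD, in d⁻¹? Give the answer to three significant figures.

F/M = Q·S₀ / (V·X) = 1240 × 434 / (547.0 × 2930) = 0.3358 g bCOD·(g VSS·d)⁻¹.

F/M ≈ 0.336 d⁻¹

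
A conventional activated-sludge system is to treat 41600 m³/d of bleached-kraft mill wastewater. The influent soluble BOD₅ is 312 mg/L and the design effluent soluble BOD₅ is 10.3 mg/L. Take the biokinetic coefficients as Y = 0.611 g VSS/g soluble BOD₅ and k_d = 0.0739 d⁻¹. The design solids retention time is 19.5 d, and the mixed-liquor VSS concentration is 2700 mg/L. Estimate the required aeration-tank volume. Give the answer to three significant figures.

Rearranging the biomass balance for a CMAS with decay, V = Y·Q·ΔS·θ_c / [X·(1+k_d θ_c)] = 0.611 × 41600 × (312 − 10.3) × 19.5 / [2700 × (1 + 0.0739 × 19.5)] = 1.5×10^8 / 6591 = 22688 m³.

V ≈ 22700 m³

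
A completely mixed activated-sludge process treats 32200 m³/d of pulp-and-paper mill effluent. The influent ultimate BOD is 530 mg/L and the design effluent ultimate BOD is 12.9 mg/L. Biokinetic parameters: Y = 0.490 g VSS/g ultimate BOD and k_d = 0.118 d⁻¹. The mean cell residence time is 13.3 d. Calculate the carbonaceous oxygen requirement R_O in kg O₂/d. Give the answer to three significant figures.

R_O ≈ 12100 kg O₂/d

The observed yield is Y_obs = Y/(1 + k_d·θ_c) = 0.490 / (1 + 0.118 × 13.3) = 0.490 / 2.569 = 0.1907 g VSS per g ultimate BOD removed.
ΔS = 530 − 12.9 = 517.1 mg/L, so the substrate removal rate is 32200 × 517.1/1000 = 16651 kg ultimate BOD/d.
P_X = Y_obs·Q·(S₀ − S) = 0.1907 × 16651 = 3175 kg VSS/d.
R_O = Q·(S₀ − S) − 1.42·P_X = 16651 − 1.42 × 3175 = 12142 kg O₂/d.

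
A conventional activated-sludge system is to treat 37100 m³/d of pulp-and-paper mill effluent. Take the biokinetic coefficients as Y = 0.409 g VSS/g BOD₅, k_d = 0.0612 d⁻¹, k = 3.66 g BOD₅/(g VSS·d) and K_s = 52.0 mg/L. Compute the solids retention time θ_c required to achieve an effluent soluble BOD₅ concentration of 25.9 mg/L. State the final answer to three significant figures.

At the target effluent, Y k S/(K_s+S) = 0.409×3.66×25.9/77.90 = 0.4977 d⁻¹.
Then 1/θ_c = μ − k_d = 0.4977 − 0.0612 = 0.4365 d⁻¹, giving θ_c = 2.291 d.

θ_c ≈ 2.29 d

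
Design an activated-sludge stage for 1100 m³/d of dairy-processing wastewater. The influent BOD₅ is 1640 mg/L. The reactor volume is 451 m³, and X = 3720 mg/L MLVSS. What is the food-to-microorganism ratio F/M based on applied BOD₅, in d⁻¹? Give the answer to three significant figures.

F/M ≈ 1.08 d⁻¹

F/M = applied load / biomass = Q·S₀/(V·X) = 1100 × 1640 / (451.0 × 3720) = 1.075 d⁻¹.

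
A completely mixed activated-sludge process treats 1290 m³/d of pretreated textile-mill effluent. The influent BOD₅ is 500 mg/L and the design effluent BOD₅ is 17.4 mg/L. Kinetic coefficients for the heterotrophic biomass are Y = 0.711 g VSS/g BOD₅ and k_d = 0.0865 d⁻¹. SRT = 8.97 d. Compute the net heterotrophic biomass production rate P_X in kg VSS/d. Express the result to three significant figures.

Y_obs = Y / (1 + k_d θ_c) = 0.711 / (1 + 0.0865 × 8.97) = 0.711 / 1.776 = 0.4004.
Q·(S₀ − S) = 1290 × (500 − 17.4) × 10⁻³ = 622.6 kg/d removed.
Biomass produced: P_X = Y_obs·Q·ΔS = 0.4004 × 622.6 ≈ 249.2 kg VSS/d.

P_X ≈ 249 kg VSS/d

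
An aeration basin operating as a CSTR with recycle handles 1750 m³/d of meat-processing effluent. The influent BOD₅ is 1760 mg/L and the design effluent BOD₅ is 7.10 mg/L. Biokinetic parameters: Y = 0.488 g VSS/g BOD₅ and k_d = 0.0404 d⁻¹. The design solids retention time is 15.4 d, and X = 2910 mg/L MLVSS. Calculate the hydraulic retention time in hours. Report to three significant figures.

τ ≈ 67.0 h

Steady-state biomass mass balance: V·X·(1 + k_d·θ_c) = Y·Q·(S₀ − S)·θ_c, so V = 0.488 × 1750 × (1760 − 7.10) × 15.4 / [2910 × (1 + 0.0404 × 15.4)] = 2.31×10^7 / 4720 = 4884 m³.
τ = V/Q = 4884/1750 = 2.791 d, or 66.98 h.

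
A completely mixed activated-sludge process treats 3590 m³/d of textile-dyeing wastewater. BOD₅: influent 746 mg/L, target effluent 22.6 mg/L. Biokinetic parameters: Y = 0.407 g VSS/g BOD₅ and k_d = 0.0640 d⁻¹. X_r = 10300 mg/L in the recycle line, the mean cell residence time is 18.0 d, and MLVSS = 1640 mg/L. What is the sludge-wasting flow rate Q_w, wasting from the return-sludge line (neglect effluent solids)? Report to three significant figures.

Steady-state biomass mass balance: V·X·(1 + k_d·θ_c) = Y·Q·(S₀ − S)·θ_c, so V = 0.407 × 3590 × (746 − 22.6) × 18.0 / [1640 × (1 + 0.0640 × 18.0)] = 1.9×10^7 / 3529 = 5391 m³.
Q_w = (V·X)/(θ_c X_r) = 5391 × 1640 / (18.0 × 10300) = 47.69 m³/d.

Q_w ≈ 47.7 m³/d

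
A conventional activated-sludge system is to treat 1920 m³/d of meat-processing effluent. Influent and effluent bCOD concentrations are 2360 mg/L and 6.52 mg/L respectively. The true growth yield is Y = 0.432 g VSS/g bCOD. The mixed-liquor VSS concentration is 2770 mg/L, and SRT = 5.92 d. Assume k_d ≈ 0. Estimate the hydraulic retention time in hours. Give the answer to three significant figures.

With k_d = 0 the design equation reduces to V = Y Q (S₀−S) θ_c / X = 0.432 × 1920 × (2360 − 6.52) × 5.92 / 2770 = 4172 m³.
Hydraulic retention time τ = V/Q = 4172 / 1920 = 2.173 d = 52.15 h.

τ ≈ 52.1 h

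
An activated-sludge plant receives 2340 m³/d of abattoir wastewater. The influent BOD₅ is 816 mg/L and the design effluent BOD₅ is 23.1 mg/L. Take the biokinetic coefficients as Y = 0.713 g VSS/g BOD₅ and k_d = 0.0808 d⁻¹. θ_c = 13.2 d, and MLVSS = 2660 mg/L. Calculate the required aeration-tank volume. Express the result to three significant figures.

V ≈ 3180 m³

Rearranging the biomass balance for a CMAS with decay, V = Y·Q·ΔS·θ_c / [X·(1+k_d θ_c)] = 0.713 × 2340 × (816 − 23.1) × 13.2 / [2660 × (1 + 0.0808 × 13.2)] = 1.75×10^7 / 5497 = 3177 m³.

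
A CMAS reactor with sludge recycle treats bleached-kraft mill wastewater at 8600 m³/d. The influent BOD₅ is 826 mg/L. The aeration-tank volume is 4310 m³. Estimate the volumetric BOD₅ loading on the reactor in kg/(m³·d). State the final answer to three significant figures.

L_v ≈ 1.65 kg BOD₅/(m³·d)

L_v = Q S₀ / V = 8600 × 826 × 10⁻³ / 4310 = 1.648 kg/(m³·d).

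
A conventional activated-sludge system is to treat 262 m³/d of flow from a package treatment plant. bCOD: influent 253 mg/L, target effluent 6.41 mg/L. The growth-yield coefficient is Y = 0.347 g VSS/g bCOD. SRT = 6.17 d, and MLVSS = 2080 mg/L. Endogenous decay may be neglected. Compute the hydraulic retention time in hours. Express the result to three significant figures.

τ ≈ 6.09 h

With k_d = 0 the design equation reduces to V = Y Q (S₀−S) θ_c / X = 0.347 × 262 × (253 − 6.41) × 6.17 / 2080 = 66.50 m³.
Hydraulic retention time τ = V/Q = 66.50 / 262 = 0.2538 d = 6.092 h.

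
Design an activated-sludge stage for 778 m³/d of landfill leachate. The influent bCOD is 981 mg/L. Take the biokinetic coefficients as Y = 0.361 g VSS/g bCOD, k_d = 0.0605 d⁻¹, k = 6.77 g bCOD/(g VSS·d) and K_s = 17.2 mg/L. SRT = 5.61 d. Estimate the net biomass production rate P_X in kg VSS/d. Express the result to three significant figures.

From the Monod/SRT balance for a CMAS, S = K_s·(1+k_d θ_c)/[θ_c·(Y k − k_d) − 1] = 17.2 × (1 + 0.0605 × 5.61) / [5.61 × (0.361 × 6.77 − 0.0605) − 1] = 23.04 / 12.37 = 1.862 mg/L.
Observed yield with endogenous decay: Y_obs = Y / (1 + k_d·θ_c) = 0.361 / (1 + 0.0605 × 5.61) = 0.361 / 1.339 = 0.2695 g VSS/g bCOD.
Mass of bCOD removed per day: Q(S₀ − S) = 778 × 979.1 g/m³ = 761.8 kg/d.
Net biomass production P_X = Y_obs × Q·(S₀ − S) = 0.2695 × 761.8 = 205.3 kg VSS/d.

P_X ≈ 205 kg VSS/d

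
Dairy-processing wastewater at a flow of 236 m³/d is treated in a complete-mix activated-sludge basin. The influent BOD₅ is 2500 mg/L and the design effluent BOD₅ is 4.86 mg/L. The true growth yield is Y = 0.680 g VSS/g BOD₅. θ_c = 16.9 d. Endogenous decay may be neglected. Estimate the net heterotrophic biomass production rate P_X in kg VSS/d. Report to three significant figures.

Since k_d ≈ 0, Y_obs = Y = 0.680 g VSS/g BOD₅.
Mass of BOD₅ removed per day: Q(S₀ − S) = 236 × 2495 g/m³ = 588.9 kg/d.
P_X = Y_obs · Q(S₀ − S) = 0.6800 × 588.9 = 400.4 kg VSS/d.

P_X ≈ 400 kg VSS/d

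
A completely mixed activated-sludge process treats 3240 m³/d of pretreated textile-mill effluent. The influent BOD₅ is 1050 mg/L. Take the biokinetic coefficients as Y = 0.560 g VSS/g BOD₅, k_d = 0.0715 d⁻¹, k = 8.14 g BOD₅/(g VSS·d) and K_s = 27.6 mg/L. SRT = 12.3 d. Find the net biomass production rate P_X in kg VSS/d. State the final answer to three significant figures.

P_X ≈ 1010 kg VSS/d

Effluent substrate depends only on kinetics and SRT: S = K_s(1 + k_d θ_c) / [θ_c(Yk − k_d) − 1] = 27.6 × (1 + 0.0715 × 12.3) / [12.3 × (0.560 × 8.14 − 0.0715) − 1] = 51.87 / 54.19 = 0.9573 mg/L.
Y_obs = Y / (1 + k_d θ_c) = 0.560 / (1 + 0.0715 × 12.3) = 0.560 / 1.879 = 0.2980.
ΔS = 1050 − 0.957 = 1049 mg/L, so the substrate removal rate is 3240 × 1049/1000 = 3399 kg BOD₅/d.
So the net sludge growth is P_X = 0.2980 × 3399 = 1013 kg VSS/d.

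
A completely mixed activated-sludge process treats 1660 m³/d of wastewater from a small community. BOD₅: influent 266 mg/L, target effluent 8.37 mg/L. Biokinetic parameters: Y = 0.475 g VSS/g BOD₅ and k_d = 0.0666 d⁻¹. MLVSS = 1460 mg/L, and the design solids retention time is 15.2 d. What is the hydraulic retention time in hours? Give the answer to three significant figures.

Rearranging the biomass balance for a CMAS with decay, V = Y·Q·ΔS·θ_c / [X·(1+k_d θ_c)] = 0.475 × 1660 × (266 − 8.37) × 15.2 / [1460 × (1 + 0.0666 × 15.2)] = 3.09×10^6 / 2938 = 1051 m³.
Hydraulic retention time τ = V/Q = 1051 / 1660 = 0.6331 d = 15.19 h.

τ ≈ 15.2 h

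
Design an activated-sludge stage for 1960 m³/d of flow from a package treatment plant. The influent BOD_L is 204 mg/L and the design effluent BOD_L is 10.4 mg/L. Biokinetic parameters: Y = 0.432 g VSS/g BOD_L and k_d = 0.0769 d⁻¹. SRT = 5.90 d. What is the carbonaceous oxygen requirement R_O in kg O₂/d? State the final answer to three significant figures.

Y_obs = Y / (1 + k_d θ_c) = 0.432 / (1 + 0.0769 × 5.90) = 0.432 / 1.454 = 0.2972.
Q·(S₀ − S) = 1960 × (204 − 10.4) × 10⁻³ = 379.5 kg/d removed.
Biomass synthesised: P_X = Y_obs × 379.5 = 112.8 kg VSS/d.
R_O = Q·ΔS − 1.42 P_X = 379.5 − 160.1 = 219.3 kg O₂/d.

R_O ≈ 219 kg O₂/d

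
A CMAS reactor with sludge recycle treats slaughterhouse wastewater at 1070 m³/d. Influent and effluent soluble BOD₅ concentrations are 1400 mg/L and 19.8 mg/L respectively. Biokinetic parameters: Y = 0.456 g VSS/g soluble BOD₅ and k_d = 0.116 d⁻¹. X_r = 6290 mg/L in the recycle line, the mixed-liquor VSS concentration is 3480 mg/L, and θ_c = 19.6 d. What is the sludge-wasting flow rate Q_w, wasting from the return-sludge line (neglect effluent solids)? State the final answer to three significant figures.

Q_w ≈ 32.7 m³/d

Rearranging the biomass balance for a CMAS with decay, V = Y·Q·ΔS·θ_c / [X·(1+k_d θ_c)] = 0.456 × 1070 × (1400 − 19.8) × 19.6 / [3480 × (1 + 0.116 × 19.6)] = 1.32×10^7 / 11392 = 1159 m³.
Q_w = (V·X)/(θ_c X_r) = 1159 × 3480 / (19.6 × 6290) = 32.71 m³/d.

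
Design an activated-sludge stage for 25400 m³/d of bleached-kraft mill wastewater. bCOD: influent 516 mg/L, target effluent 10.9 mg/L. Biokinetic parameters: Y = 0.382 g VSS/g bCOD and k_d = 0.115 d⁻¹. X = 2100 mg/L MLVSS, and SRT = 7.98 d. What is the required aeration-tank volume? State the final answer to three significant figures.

V ≈ 9710 m³

Rearranging the biomass balance for a CMAS with decay, V = Y·Q·ΔS·θ_c / [X·(1+k_d θ_c)] = 0.382 × 25400 × (516 − 10.9) × 7.98 / [2100 × (1 + 0.115 × 7.98)] = 3.91×10^7 / 4027 = 9711 m³.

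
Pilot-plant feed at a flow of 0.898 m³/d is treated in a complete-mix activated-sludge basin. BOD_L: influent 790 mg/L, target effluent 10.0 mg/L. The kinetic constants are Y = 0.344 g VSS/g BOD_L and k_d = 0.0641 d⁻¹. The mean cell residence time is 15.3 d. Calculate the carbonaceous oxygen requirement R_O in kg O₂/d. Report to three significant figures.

Observed yield with endogenous decay: Y_obs = Y / (1 + k_d·θ_c) = 0.344 / (1 + 0.0641 × 15.3) = 0.344 / 1.981 = 0.1737 g VSS/g BOD_L.
ΔS = 790 − 10.0 = 780.0 mg/L, so the substrate removal rate is 0.898 × 780.0/1000 = 0.7004 kg BOD_L/d.
P_X = Y_obs·Q·(S₀ − S) = 0.1737 × 0.7004 = 0.1216 kg VSS/d.
Carbonaceous O₂ demand = substrate oxidised − cell-mass equivalent = 0.7004 − 1.42 × 0.1216 = 0.5277 kg O₂/d.

R_O ≈ 0.528 kg O₂/d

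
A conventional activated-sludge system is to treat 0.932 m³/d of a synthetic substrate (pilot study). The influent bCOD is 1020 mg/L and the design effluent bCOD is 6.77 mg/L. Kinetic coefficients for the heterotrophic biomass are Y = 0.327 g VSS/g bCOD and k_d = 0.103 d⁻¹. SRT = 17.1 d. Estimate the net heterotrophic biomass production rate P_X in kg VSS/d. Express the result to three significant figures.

P_X ≈ 0.112 kg VSS/d

Correct the yield for decay: Y_obs = Y/(1 + k_d θ_c) = 0.327 / (1 + 0.103 × 17.1) = 0.327 / 2.761 = 0.1184.
Substrate removed = Q·(S₀ − S) = 0.932 m³/d × (1020 − 6.77) g/m³ = 9.44×10^2 g/d = 0.9443 kg/d.
So the net sludge growth is P_X = 0.1184 × 0.9443 = 0.1118 kg VSS/d.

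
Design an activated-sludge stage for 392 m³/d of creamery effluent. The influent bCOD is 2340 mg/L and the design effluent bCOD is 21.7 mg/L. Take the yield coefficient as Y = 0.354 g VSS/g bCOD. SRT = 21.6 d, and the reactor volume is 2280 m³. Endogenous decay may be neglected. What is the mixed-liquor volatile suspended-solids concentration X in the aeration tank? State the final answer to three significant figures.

From V·X = Y·Q·(S₀ − S)·θ_c (decay neglected): X = 0.354 × 392 × (2340 − 21.7) × 21.6 / 2280 = 3048 mg/L.

X ≈ 3050 mg/L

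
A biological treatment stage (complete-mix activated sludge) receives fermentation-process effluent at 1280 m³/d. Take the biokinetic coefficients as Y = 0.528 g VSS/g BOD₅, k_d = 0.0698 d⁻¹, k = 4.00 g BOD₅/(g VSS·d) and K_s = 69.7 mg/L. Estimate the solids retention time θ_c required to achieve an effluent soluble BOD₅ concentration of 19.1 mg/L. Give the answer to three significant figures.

Specific growth rate at S = 19.1 mg/L: μ = YkS/(K_s+S) = 0.528·4.00·19.1/(69.7+19.1) = 0.4543 d⁻¹.
θ_c = 1/(μ − k_d) = 1/(0.4543 − 0.0698) = 1/0.3845 = 2.601 d.

θ_c ≈ 2.60 d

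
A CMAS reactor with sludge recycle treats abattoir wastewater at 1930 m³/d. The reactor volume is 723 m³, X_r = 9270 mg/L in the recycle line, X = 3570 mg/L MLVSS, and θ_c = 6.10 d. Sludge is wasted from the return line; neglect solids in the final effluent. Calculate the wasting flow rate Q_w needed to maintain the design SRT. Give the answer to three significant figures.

θ_c = V·X/(Q_w·X_r) when wasting from the recycle, so Q_w = V·X/(θ_c·X_r) = 723.0 × 3570 / (6.10 × 9270) = 45.65 m³/d.

Q_w ≈ 45.6 m³/d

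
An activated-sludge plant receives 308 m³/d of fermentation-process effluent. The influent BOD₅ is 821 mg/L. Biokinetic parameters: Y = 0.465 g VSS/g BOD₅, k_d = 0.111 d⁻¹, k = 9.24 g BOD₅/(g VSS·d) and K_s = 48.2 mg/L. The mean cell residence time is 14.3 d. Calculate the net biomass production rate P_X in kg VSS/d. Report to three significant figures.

P_X ≈ 45.3 kg VSS/d

Effluent substrate depends only on kinetics and SRT: S = K_s(1 + k_d θ_c) / [θ_c(Yk − k_d) − 1] = 48.2 × (1 + 0.111 × 14.3) / [14.3 × (0.465 × 9.24 − 0.111) − 1] = 124.7 / 58.85 = 2.119 mg/L.
Observed yield with endogenous decay: Y_obs = Y / (1 + k_d·θ_c) = 0.465 / (1 + 0.111 × 14.3) = 0.465 / 2.587 = 0.1797 g VSS/g BOD₅.
Substrate removed = Q·(S₀ − S) = 308 m³/d × (821 − 2.12) g/m³ = 2.52×10^5 g/d = 252.2 kg/d.
P_X = Y_obs · Q(S₀ − S) = 0.1797 × 252.2 = 45.33 kg VSS/d.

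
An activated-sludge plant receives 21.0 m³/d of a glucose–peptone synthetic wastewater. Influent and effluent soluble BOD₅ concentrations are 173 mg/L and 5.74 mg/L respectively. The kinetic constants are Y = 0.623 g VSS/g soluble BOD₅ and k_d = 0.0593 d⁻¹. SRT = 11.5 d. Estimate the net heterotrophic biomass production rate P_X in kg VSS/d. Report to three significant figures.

Correct the yield for decay: Y_obs = Y/(1 + k_d θ_c) = 0.623 / (1 + 0.0593 × 11.5) = 0.623 / 1.682 = 0.3704.
Mass of soluble BOD₅ removed per day: Q(S₀ − S) = 21.0 × 167.3 g/m³ = 3.512 kg/d.
So the net sludge growth is P_X = 0.3704 × 3.512 = 1.301 kg VSS/d.

P_X ≈ 1.30 kg VSS/d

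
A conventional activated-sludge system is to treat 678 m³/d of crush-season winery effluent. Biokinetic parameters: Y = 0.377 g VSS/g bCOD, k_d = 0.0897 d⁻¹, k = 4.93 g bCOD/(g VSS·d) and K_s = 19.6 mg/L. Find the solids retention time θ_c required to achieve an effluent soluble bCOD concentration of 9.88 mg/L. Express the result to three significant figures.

θ_c ≈ 1.88 d

From 1/θ_c = Y·k·S/(K_s + S) − k_d: Y·k·S/(K_s+S) = 0.377 × 4.93 × 9.88 / (19.6 + 9.88) = 0.6229 d⁻¹.
1/θ_c = 0.6229 − 0.0897 = 0.5332 d⁻¹, so θ_c = 1.875 d.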